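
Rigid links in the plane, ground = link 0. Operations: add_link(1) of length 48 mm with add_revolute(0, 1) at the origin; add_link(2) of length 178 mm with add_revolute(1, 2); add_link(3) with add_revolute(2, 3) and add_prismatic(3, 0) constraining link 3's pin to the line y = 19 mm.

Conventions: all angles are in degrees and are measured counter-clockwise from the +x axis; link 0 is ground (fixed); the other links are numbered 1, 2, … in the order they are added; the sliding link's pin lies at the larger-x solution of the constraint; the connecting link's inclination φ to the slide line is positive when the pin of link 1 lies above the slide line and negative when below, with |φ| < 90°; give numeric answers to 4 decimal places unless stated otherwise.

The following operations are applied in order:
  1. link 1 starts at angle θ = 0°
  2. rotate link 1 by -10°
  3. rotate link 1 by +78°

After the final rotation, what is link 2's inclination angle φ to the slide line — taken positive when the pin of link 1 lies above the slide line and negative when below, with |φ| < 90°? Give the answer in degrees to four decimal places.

geometry: r = 48 mm, L = 178 mm, e = 19 mm; θ starts at 0°
rotate link 1 by -10°: θ ← 0° -10° = -10°
rotate link 1 by +78°: θ ← -10° +78° = 68°
h = r sin θ − e = 44.504825 − 19 = 25.504825
sin φ = h / L = 25.504825 / 178 = 0.14328553
φ = arcsin(0.14328553) = 8.238011°

8.2380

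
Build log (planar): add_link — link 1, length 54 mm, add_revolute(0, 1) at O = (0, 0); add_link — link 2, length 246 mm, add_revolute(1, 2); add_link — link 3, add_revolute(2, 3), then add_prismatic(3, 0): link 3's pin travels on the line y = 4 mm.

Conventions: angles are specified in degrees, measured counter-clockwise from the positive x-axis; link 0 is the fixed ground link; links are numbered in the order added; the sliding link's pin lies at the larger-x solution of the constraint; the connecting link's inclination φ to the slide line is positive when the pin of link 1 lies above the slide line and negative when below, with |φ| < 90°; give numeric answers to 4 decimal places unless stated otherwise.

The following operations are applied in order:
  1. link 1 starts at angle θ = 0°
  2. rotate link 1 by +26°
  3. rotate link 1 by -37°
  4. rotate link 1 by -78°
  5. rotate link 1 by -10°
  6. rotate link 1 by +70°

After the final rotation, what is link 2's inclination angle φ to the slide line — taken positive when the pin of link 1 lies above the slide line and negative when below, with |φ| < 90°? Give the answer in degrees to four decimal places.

geometry: r = 54 mm, L = 246 mm, e = 4 mm; θ starts at 0°
rotate link 1 by +26°: θ ← 0° +26° = 26°
rotate link 1 by -37°: θ ← 26° -37° = -11°
rotate link 1 by -78°: θ ← -11° -78° = -89°
rotate link 1 by -10°: θ ← -89° -10° = -99°
rotate link 1 by +70°: θ ← -99° +70° = -29°
h = r sin θ − e = -26.179719 − 4 = -30.179719
sin φ = h / L = -30.179719 / 246 = -0.12268179
φ = arcsin(-0.12268179) = -7.046902°

-7.0469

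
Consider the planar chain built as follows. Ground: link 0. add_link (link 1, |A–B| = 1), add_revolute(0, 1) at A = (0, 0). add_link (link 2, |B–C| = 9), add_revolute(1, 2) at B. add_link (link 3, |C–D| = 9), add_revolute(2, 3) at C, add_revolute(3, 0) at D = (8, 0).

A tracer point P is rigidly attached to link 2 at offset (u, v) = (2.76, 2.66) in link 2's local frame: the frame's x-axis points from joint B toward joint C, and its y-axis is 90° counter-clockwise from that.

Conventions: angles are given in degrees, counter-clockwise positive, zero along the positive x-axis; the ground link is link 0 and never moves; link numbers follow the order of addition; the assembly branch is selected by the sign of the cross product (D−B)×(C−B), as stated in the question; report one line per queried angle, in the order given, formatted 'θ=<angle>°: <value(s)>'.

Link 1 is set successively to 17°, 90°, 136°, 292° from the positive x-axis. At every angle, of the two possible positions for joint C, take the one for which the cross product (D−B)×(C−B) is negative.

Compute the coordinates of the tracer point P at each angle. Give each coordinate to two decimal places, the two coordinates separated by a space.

A=(0,0), D=(8.00,0)
θ=17°: B = A + 1.00·(cos17°, sin17°) = (0.9563, 0.2924)
θ=17°: |BD| = 7.0498
θ=17°: circle(B,9.00) ∩ circle(D,9.00): a=3.5249, h=8.2810
θ=17°:   candidates: C₊=(4.8216,8.4201) cross=58.379; C₋=(4.1347,-8.1277) cross=-58.379
θ=17°:   branch - wants cross < 0 → take C=(4.1347,-8.1277) (cross=-58.379)
θ=17°: ex = (C−B)/|BC| = (0.3532,-0.9356); ey = (0.9356,0.3532)
θ=17°: P = B + 2.76·ex + 2.66·ey = (4.4196,-1.3504)
θ=90°: B = A + 1.00·(cos90°, sin90°) = (0.0000, 1.0000)
θ=90°: |BD| = 8.0623
θ=90°: circle(B,9.00) ∩ circle(D,9.00): a=4.0311, h=8.0467
θ=90°:   candidates: C₊=(4.9981,8.4846) cross=64.875; C₋=(3.0019,-7.4846) cross=-64.875
θ=90°:   branch - wants cross < 0 → take C=(3.0019,-7.4846) (cross=-64.875)
θ=90°: ex = (C−B)/|BC| = (0.3335,-0.9427); ey = (0.9427,0.3335)
θ=90°: P = B + 2.76·ex + 2.66·ey = (3.4283,-0.7147)
θ=136°: B = A + 1.00·(cos136°, sin136°) = (-0.7193, 0.6947)
θ=136°: |BD| = 8.7470
θ=136°: circle(B,9.00) ∩ circle(D,9.00): a=4.3735, h=7.8659
θ=136°:   candidates: C₊=(4.2650,8.1884) cross=68.803; C₋=(3.0156,-7.4937) cross=-68.803
θ=136°:   branch - wants cross < 0 → take C=(3.0156,-7.4937) (cross=-68.803)
θ=136°: ex = (C−B)/|BC| = (0.4150,-0.9098); ey = (0.9098,0.4150)
θ=136°: P = B + 2.76·ex + 2.66·ey = (2.8462,-0.7126)
θ=292°: B = A + 1.00·(cos292°, sin292°) = (0.3746, -0.9272)
θ=292°: |BD| = 7.6816
θ=292°: circle(B,9.00) ∩ circle(D,9.00): a=3.8408, h=8.1393
θ=292°:   candidates: C₊=(3.2049,7.6162) cross=62.523; C₋=(5.1697,-8.5434) cross=-62.523
θ=292°:   branch - wants cross < 0 → take C=(5.1697,-8.5434) (cross=-62.523)
θ=292°: ex = (C−B)/|BC| = (0.5328,-0.8462); ey = (0.8462,0.5328)
θ=292°: P = B + 2.76·ex + 2.66·ey = (4.0961,-1.8456)

θ=17°: 4.42 -1.35
θ=90°: 3.43 -0.71
θ=136°: 2.85 -0.71
θ=292°: 4.10 -1.85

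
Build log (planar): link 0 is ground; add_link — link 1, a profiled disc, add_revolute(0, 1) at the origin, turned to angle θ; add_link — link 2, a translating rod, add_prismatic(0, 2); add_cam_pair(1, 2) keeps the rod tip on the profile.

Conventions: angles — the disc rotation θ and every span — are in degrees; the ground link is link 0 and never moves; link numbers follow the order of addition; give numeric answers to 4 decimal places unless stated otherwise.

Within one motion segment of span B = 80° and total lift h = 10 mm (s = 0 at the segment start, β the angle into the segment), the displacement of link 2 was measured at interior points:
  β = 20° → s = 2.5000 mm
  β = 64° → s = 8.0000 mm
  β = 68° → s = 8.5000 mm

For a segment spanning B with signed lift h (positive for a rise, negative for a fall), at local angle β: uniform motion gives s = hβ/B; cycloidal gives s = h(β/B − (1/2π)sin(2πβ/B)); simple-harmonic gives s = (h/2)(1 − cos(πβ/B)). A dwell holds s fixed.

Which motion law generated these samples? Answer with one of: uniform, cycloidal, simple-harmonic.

candidates at β/B = r: uniform s = h·r (linear in β); cycloidal s = h·(r − sin(2πr)/(2π)); simple-harmonic s = (h/2)(1 − cos(πr))
β=20°: printed 2.5000 | uniform 2.5000, cycloidal 0.9085, simple-harmonic 1.4645
β=64°: printed 8.0000 | uniform 8.0000, cycloidal 9.5137, simple-harmonic 9.0451
β=68°: printed 8.5000 | uniform 8.5000, cycloidal 9.7876, simple-harmonic 9.4550
only one law matches every sample → uniform

uniform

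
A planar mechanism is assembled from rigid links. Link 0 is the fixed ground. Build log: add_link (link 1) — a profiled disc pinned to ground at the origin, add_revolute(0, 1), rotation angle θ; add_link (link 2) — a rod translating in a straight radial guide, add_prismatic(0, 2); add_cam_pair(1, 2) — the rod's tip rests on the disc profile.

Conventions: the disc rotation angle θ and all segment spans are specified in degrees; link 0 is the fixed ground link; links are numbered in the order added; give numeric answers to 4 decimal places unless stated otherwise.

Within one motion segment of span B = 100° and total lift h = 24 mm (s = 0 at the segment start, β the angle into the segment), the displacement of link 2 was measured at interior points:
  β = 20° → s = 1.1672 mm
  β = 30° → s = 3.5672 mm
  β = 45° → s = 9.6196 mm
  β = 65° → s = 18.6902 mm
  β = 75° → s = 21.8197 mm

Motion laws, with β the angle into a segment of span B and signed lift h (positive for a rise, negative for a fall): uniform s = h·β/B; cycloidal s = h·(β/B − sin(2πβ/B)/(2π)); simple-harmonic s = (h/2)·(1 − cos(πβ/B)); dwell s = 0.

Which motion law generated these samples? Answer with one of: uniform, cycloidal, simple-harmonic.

candidates at β/B = r: uniform s = h·r (linear in β); cycloidal s = h·(r − sin(2πr)/(2π)); simple-harmonic s = (h/2)(1 − cos(πr))
β=20°: printed 1.1672 | uniform 4.8000, cycloidal 1.1672, simple-harmonic 2.2918
β=30°: printed 3.5672 | uniform 7.2000, cycloidal 3.5672, simple-harmonic 4.9466
β=45°: printed 9.6196 | uniform 10.8000, cycloidal 9.6196, simple-harmonic 10.1228
β=65°: printed 18.6902 | uniform 15.6000, cycloidal 18.6902, simple-harmonic 17.4479
β=75°: printed 21.8197 | uniform 18.0000, cycloidal 21.8197, simple-harmonic 20.4853
only one law matches every sample → cycloidal

cycloidal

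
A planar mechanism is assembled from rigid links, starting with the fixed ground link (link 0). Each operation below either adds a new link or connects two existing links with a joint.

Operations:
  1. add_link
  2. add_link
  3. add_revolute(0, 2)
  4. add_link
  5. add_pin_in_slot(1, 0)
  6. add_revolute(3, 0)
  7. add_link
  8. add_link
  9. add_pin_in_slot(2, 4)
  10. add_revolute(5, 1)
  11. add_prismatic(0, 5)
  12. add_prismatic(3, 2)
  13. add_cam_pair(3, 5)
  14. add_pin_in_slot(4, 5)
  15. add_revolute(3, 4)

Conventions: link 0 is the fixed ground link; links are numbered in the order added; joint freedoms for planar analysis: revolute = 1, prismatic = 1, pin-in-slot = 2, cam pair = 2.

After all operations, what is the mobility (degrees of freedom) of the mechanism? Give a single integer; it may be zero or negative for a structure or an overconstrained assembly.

link 0 = ground. State L|J1|J2 = 1|0|0
+link1  2|0|0
+link2  3|0|0
R(0,2) f=1→J1  3|1|0
+link3  4|1|0
PS(1,0) f=2→J2  4|1|1
R(3,0) f=1→J1  4|2|1
+link4  5|2|1
+link5  6|2|1
PS(2,4) f=2→J2  6|2|2
R(5,1) f=1→J1  6|3|2
P(0,5) f=1→J1  6|4|2
P(3,2) f=1→J1  6|5|2
C(3,5) f=2→J2  6|5|3
PS(4,5) f=2→J2  6|5|4
R(3,4) f=1→J1  6|6|4
M = 3(6−1)−2·6−4 = 15−12−4 = -1

M = -1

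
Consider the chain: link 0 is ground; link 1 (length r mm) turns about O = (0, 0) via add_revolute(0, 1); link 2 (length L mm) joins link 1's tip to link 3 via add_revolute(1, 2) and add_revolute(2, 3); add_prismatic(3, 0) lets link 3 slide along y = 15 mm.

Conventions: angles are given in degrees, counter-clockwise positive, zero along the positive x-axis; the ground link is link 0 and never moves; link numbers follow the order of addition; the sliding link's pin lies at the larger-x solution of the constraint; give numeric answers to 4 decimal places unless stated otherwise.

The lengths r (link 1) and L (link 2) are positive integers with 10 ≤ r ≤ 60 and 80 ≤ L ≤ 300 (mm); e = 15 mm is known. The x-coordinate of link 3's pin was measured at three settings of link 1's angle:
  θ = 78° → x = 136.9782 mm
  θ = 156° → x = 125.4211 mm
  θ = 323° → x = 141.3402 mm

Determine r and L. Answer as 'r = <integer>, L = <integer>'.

constraint per measurement: (x − r cos θ)² + (r sin θ − e)² = L²
subtracting the θ₁ and θ₂ equations cancels the r² and L² terms:
r = (x₁² − x₂²) / (2[(x₁cos θ₁ + e sin θ₁) − (x₂cos θ₂ + e sin θ₂)]) = 10.0000 → r = 10
L² = (x₁ − r cos θ₁)² + (r sin θ₁ − e)² = 18224.9956 → L = 135.0000 → L = 135
check at θ₃=323°: x = 141.3402 (printed 141.3402) ✓

r = 10, L = 135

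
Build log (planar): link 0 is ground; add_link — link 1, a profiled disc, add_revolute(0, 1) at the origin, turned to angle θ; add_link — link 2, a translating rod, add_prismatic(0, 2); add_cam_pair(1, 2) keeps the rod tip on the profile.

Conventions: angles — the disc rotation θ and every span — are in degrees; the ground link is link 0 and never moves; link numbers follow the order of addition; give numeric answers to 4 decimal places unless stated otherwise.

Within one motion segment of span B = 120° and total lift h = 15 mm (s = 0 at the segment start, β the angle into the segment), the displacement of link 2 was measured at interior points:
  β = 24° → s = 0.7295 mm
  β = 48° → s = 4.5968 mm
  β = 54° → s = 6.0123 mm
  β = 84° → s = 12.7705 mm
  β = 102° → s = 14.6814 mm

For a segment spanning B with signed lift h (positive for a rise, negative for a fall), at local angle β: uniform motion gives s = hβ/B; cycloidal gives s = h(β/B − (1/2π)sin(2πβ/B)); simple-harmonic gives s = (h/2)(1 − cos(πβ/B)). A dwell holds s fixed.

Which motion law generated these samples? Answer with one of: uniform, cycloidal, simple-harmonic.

candidates at β/B = r: uniform s = h·r (linear in β); cycloidal s = h·(r − sin(2πr)/(2π)); simple-harmonic s = (h/2)(1 − cos(πr))
β=24°: printed 0.7295 | uniform 3.0000, cycloidal 0.7295, simple-harmonic 1.4324
β=48°: printed 4.5968 | uniform 6.0000, cycloidal 4.5968, simple-harmonic 5.1824
β=54°: printed 6.0123 | uniform 6.7500, cycloidal 6.0123, simple-harmonic 6.3267
β=84°: printed 12.7705 | uniform 10.5000, cycloidal 12.7705, simple-harmonic 11.9084
β=102°: printed 14.6814 | uniform 12.7500, cycloidal 14.6814, simple-harmonic 14.1825
only one law matches every sample → cycloidal

cycloidal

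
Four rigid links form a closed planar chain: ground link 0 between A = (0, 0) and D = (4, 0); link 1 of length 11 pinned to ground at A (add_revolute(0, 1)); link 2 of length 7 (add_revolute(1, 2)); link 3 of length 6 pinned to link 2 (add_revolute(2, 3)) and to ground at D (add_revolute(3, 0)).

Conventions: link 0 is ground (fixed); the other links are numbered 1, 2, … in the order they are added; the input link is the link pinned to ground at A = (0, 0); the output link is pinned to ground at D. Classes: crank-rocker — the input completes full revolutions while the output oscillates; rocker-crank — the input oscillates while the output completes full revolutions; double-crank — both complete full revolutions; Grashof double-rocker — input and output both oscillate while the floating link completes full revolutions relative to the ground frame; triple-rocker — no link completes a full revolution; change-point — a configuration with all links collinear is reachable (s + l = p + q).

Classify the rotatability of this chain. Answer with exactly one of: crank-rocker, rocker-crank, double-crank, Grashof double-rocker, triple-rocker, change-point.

lengths: ground=4, input=11, coupler=7, output=6
sorted: s=4 (shortest), l=11 (longest), p+q=13
s + l = 15 vs p + q = 13
s + l > p + q → non-Grashof → no link fully rotates → triple-rocker

triple-rocker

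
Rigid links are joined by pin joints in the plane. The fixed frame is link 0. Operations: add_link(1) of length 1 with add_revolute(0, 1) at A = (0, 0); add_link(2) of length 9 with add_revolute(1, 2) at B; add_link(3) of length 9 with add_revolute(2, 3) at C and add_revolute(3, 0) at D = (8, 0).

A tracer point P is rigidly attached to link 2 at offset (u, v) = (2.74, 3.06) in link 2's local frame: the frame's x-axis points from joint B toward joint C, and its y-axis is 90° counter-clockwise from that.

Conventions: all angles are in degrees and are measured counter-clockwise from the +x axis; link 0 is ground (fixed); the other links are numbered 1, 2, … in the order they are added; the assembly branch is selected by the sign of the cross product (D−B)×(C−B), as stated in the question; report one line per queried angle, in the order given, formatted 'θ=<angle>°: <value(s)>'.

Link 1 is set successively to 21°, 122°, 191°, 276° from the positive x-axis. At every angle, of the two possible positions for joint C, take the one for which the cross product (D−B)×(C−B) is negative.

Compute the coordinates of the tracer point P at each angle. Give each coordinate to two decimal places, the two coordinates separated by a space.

A=(0,0), D=(8.00,0)
θ=21°: B = A + 1.00·(cos21°, sin21°) = (0.9336, 0.3584)
θ=21°: |BD| = 7.0755
θ=21°: circle(B,9.00) ∩ circle(D,9.00): a=3.5378, h=8.2755
θ=21°:   candidates: C₊=(4.8859,8.4441) cross=58.553; C₋=(4.0476,-8.0857) cross=-58.553
θ=21°:   branch - wants cross < 0 → take C=(4.0476,-8.0857) (cross=-58.553)
θ=21°: ex = (C−B)/|BC| = (0.3460,-0.9382); ey = (0.9382,0.3460)
θ=21°: P = B + 2.74·ex + 3.06·ey = (4.7526,-1.1536)
θ=122°: B = A + 1.00·(cos122°, sin122°) = (-0.5299, 0.8480)
θ=122°: |BD| = 8.5720
θ=122°: circle(B,9.00) ∩ circle(D,9.00): a=4.2860, h=7.9139
θ=122°:   candidates: C₊=(4.5180,8.2991) cross=67.838; C₋=(2.9521,-7.4511) cross=-67.838
θ=122°:   branch - wants cross < 0 → take C=(2.9521,-7.4511) (cross=-67.838)
θ=122°: ex = (C−B)/|BC| = (0.3869,-0.9221); ey = (0.9221,0.3869)
θ=122°: P = B + 2.74·ex + 3.06·ey = (3.3519,-0.4947)
θ=191°: B = A + 1.00·(cos191°, sin191°) = (-0.9816, -0.1908)
θ=191°: |BD| = 8.9837
θ=191°: circle(B,9.00) ∩ circle(D,9.00): a=4.4918, h=7.7989
θ=191°:   candidates: C₊=(3.3435,7.7018) cross=70.063; C₋=(3.6748,-7.8926) cross=-70.063
θ=191°:   branch - wants cross < 0 → take C=(3.6748,-7.8926) (cross=-70.063)
θ=191°: ex = (C−B)/|BC| = (0.5174,-0.8558); ey = (0.8558,0.5174)
θ=191°: P = B + 2.74·ex + 3.06·ey = (3.0546,-0.9524)
θ=276°: B = A + 1.00·(cos276°, sin276°) = (0.1045, -0.9945)
θ=276°: |BD| = 7.9579
θ=276°: circle(B,9.00) ∩ circle(D,9.00): a=3.9789, h=8.0727
θ=276°:   candidates: C₊=(3.0434,7.5121) cross=64.241; C₋=(5.0611,-8.5066) cross=-64.241
θ=276°:   branch - wants cross < 0 → take C=(5.0611,-8.5066) (cross=-64.241)
θ=276°: ex = (C−B)/|BC| = (0.5507,-0.8347); ey = (0.8347,0.5507)
θ=276°: P = B + 2.74·ex + 3.06·ey = (4.1677,-1.5963)

θ=21°: 4.75 -1.15
θ=122°: 3.35 -0.49
θ=191°: 3.05 -0.95
θ=276°: 4.17 -1.60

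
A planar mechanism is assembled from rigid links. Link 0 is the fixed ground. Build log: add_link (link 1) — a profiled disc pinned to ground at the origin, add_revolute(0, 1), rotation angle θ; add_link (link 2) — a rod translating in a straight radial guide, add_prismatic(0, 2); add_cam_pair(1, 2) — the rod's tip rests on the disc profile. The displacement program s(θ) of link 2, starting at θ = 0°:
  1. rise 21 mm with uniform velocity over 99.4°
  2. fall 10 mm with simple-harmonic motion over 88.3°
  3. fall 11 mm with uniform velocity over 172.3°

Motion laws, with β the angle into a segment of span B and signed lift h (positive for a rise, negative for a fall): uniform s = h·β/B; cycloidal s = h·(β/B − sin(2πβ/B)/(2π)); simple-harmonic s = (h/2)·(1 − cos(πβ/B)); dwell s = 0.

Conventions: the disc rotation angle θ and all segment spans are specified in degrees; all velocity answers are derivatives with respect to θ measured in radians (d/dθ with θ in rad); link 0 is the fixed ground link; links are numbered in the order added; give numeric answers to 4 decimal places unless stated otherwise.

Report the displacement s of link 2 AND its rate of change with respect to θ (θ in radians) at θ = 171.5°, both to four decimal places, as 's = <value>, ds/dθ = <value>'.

seg 1 [0°–99.4°] uniform, h=21: full span → s += 21 → s = 21.0000
seg 2 [99.4°–187.7°] simple-harmonic, h=-10: θ=171.5° here. β=72.1, B=88.3. -10/2·(1 − cos(π·0.8165)) = -9.1922 → s = 11.8078
velocity in seg [99.4°–187.7°] (simple-harmonic), θ in radians: β = 72.1° = 1.2584 rad, B = 88.3° = 1.5411 rad; ds/dθ = (πh/(2B)) sin(πβ/B) = (π·(-10)/(2·1.5411)) sin(π·0.8165) = -5.554795 mm/rad

s = 11.8078, ds/dθ = -5.5548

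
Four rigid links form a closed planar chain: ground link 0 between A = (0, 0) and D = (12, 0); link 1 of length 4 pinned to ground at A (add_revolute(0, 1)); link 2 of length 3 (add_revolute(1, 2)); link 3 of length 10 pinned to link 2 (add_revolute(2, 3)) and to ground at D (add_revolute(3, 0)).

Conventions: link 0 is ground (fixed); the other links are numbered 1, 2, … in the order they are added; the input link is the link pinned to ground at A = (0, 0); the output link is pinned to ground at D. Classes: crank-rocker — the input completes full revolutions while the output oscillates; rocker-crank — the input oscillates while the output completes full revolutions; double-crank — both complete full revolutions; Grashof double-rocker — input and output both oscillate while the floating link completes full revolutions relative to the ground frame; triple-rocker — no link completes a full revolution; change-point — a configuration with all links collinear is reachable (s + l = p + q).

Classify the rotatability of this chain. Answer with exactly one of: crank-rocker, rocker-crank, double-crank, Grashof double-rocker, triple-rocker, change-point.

lengths: ground=12, input=4, coupler=3, output=10
sorted: s=3 (shortest), l=12 (longest), p+q=14
s + l = 15 vs p + q = 14
s + l > p + q → non-Grashof → no link fully rotates → triple-rocker

triple-rocker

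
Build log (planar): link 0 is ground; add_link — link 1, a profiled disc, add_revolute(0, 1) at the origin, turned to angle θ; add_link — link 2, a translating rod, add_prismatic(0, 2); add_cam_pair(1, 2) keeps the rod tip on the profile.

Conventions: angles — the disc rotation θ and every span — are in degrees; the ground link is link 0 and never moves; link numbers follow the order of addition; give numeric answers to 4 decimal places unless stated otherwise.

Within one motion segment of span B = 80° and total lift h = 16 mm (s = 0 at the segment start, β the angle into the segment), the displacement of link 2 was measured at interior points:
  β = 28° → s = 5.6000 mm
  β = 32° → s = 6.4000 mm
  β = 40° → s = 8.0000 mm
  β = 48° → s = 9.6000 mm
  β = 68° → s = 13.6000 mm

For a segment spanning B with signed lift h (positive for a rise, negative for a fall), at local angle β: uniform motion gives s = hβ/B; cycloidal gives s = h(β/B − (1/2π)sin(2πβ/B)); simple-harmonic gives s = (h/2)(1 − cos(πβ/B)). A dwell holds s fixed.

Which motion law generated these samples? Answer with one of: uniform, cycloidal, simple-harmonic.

candidates at β/B = r: uniform s = h·r (linear in β); cycloidal s = h·(r − sin(2πr)/(2π)); simple-harmonic s = (h/2)(1 − cos(πr))
β=28°: printed 5.6000 | uniform 5.6000, cycloidal 3.5399, simple-harmonic 4.3681
β=32°: printed 6.4000 | uniform 6.4000, cycloidal 4.9032, simple-harmonic 5.5279
β=40°: printed 8.0000 | uniform 8.0000, cycloidal 8.0000, simple-harmonic 8.0000
β=48°: printed 9.6000 | uniform 9.6000, cycloidal 11.0968, simple-harmonic 10.4721
β=68°: printed 13.6000 | uniform 13.6000, cycloidal 15.6601, simple-harmonic 15.1281
only one law matches every sample → uniform

uniform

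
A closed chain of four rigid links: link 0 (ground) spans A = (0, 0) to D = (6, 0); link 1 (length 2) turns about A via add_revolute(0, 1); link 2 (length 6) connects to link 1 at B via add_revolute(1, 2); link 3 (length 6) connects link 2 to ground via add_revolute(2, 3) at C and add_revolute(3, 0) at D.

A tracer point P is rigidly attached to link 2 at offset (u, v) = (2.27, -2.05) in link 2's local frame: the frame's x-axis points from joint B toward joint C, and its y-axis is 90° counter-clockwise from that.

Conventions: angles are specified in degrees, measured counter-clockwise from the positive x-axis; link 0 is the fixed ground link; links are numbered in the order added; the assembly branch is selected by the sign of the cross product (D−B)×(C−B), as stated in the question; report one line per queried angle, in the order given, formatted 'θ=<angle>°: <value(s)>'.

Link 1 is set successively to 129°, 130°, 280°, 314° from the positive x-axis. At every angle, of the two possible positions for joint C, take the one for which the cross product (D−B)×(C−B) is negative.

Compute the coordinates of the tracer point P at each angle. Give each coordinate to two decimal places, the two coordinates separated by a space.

A=(0,0), D=(6.00,0)
θ=129°: B = A + 2.00·(cos129°, sin129°) = (-1.2586, 1.5543)
θ=129°: |BD| = 7.4232
θ=129°: circle(B,6.00) ∩ circle(D,6.00): a=3.7116, h=4.7142
θ=129°:   candidates: C₊=(3.3578,5.3869) cross=34.995; C₋=(1.3836,-3.8326) cross=-34.995
θ=129°:   branch - wants cross < 0 → take C=(1.3836,-3.8326) (cross=-34.995)
θ=129°: ex = (C−B)/|BC| = (0.4404,-0.8978); ey = (0.8978,0.4404)
θ=129°: P = B + 2.27·ex + -2.05·ey = (-2.0995,-1.3865)
θ=130°: B = A + 2.00·(cos130°, sin130°) = (-1.2856, 1.5321)
θ=130°: |BD| = 7.4449
θ=130°: circle(B,6.00) ∩ circle(D,6.00): a=3.7225, h=4.7057
θ=130°:   candidates: C₊=(3.3256,5.3710) cross=35.033; C₋=(1.3888,-3.8389) cross=-35.033
θ=130°:   branch - wants cross < 0 → take C=(1.3888,-3.8389) (cross=-35.033)
θ=130°: ex = (C−B)/|BC| = (0.4457,-0.8952); ey = (0.8952,0.4457)
θ=130°: P = B + 2.27·ex + -2.05·ey = (-2.1088,-1.4137)
θ=280°: B = A + 2.00·(cos280°, sin280°) = (0.3473, -1.9696)
θ=280°: |BD| = 5.9860
θ=280°: circle(B,6.00) ∩ circle(D,6.00): a=2.9930, h=5.2002
θ=280°:   candidates: C₊=(1.4626,3.9258) cross=31.128; C₋=(4.8847,-5.8954) cross=-31.128
θ=280°:   branch - wants cross < 0 → take C=(4.8847,-5.8954) (cross=-31.128)
θ=280°: ex = (C−B)/|BC| = (0.7562,-0.6543); ey = (0.6543,0.7562)
θ=280°: P = B + 2.27·ex + -2.05·ey = (0.7226,-5.0052)
θ=314°: B = A + 2.00·(cos314°, sin314°) = (1.3893, -1.4387)
θ=314°: |BD| = 4.8299
θ=314°: circle(B,6.00) ∩ circle(D,6.00): a=2.4150, h=5.4925
θ=314°:   candidates: C₊=(2.0586,4.5239) cross=26.529; C₋=(5.3307,-5.9626) cross=-26.529
θ=314°:   branch - wants cross < 0 → take C=(5.3307,-5.9626) (cross=-26.529)
θ=314°: ex = (C−B)/|BC| = (0.6569,-0.7540); ey = (0.7540,0.6569)
θ=314°: P = B + 2.27·ex + -2.05·ey = (1.3348,-4.4969)

θ=129°: -2.10 -1.39
θ=130°: -2.11 -1.41
θ=280°: 0.72 -5.01
θ=314°: 1.33 -4.50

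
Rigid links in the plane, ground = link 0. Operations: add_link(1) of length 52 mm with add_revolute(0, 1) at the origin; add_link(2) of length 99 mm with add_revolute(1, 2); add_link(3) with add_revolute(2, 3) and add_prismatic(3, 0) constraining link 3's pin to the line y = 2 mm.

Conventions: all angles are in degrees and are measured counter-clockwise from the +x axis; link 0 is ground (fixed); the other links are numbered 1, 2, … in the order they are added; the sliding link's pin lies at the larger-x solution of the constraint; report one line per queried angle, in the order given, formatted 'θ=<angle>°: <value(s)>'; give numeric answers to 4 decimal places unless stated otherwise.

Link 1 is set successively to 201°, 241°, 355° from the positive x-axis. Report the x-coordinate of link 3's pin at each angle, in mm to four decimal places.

geometry: r = 52 mm, L = 99 mm, e = 2 mm
θ=201°: crank pin P = (r cos θ, r sin θ) = (-48.546182, -18.635133)
θ=201°: h = r sin θ − e = -18.635133 − 2 = -20.635133
θ=201°: x = r cos θ + √(L² − h²) = -48.546182 + 96.825571 = 48.279389
θ=241°: crank pin P = (r cos θ, r sin θ) = (-25.210100, -45.480225)
θ=241°: h = r sin θ − e = -45.480225 − 2 = -47.480225
θ=241°: x = r cos θ + √(L² − h²) = -25.210100 + 86.871332 = 61.661231
θ=355°: crank pin P = (r cos θ, r sin θ) = (51.802124, -4.532099)
θ=355°: h = r sin θ − e = -4.532099 − 2 = -6.532099
θ=355°: x = r cos θ + √(L² − h²) = 51.802124 + 98.784268 = 150.586393

θ=201°: 48.2794
θ=241°: 61.6612
θ=355°: 150.5864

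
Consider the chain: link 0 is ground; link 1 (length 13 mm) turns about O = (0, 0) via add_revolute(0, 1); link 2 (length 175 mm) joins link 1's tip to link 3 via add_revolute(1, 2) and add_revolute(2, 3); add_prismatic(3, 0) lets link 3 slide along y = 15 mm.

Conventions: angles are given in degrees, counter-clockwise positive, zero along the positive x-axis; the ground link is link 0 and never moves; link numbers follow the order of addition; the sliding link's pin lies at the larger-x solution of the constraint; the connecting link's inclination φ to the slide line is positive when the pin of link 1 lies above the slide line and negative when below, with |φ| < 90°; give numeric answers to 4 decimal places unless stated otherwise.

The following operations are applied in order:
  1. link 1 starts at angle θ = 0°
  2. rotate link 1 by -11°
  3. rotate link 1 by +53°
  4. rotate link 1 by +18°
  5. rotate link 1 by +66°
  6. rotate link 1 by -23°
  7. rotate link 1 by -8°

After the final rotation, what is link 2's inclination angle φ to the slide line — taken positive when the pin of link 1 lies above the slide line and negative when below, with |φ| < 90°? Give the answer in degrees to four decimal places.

geometry: r = 13 mm, L = 175 mm, e = 15 mm; θ starts at 0°
rotate link 1 by -11°: θ ← 0° -11° = -11°
rotate link 1 by +53°: θ ← -11° +53° = 42°
rotate link 1 by +18°: θ ← 42° +18° = 60°
rotate link 1 by +66°: θ ← 60° +66° = 126°
rotate link 1 by -23°: θ ← 126° -23° = 103°
rotate link 1 by -8°: θ ← 103° -8° = 95°
h = r sin θ − e = 12.950531 − 15 = -2.049469
sin φ = h / L = -2.049469 / 175 = -0.01171125
φ = arcsin(-0.01171125) = -0.671021°

-0.6710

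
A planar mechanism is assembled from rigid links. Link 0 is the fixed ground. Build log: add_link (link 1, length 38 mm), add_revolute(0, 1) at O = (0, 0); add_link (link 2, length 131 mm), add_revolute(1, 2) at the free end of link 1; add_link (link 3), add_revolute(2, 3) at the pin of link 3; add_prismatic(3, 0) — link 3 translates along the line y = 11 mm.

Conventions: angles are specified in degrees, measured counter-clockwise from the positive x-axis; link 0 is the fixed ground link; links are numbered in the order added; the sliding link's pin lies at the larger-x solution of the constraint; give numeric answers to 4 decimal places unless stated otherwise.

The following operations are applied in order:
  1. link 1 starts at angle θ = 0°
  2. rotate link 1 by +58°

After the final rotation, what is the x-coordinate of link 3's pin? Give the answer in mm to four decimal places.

geometry: r = 38 mm, L = 131 mm, e = 11 mm; θ starts at 0°
rotate link 1 by +58°: θ ← 0° +58° = 58°
crank pin P = (r cos θ, r sin θ) = (20.136932, 32.225828)
h = r sin θ − e = 32.225828 − 11 = 21.225828
x = r cos θ + √(L² − h²) = 20.136932 + 129.268961 = 149.405893

149.4059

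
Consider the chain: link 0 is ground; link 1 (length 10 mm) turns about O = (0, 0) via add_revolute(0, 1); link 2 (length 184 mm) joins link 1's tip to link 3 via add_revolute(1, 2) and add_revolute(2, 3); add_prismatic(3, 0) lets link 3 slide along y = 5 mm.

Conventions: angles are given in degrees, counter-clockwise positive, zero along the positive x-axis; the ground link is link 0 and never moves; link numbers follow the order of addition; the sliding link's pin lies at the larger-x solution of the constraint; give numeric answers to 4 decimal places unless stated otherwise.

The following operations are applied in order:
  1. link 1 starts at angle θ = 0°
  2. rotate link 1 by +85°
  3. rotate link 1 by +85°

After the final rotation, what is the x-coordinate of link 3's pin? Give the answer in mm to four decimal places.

geometry: r = 10 mm, L = 184 mm, e = 5 mm; θ starts at 0°
rotate link 1 by +85°: θ ← 0° +85° = 85°
rotate link 1 by +85°: θ ← 85° +85° = 170°
crank pin P = (r cos θ, r sin θ) = (-9.848078, 1.736482)
h = r sin θ − e = 1.736482 − 5 = -3.263518
x = r cos θ + √(L² − h²) = -9.848078 + 183.971056 = 174.122978

174.1230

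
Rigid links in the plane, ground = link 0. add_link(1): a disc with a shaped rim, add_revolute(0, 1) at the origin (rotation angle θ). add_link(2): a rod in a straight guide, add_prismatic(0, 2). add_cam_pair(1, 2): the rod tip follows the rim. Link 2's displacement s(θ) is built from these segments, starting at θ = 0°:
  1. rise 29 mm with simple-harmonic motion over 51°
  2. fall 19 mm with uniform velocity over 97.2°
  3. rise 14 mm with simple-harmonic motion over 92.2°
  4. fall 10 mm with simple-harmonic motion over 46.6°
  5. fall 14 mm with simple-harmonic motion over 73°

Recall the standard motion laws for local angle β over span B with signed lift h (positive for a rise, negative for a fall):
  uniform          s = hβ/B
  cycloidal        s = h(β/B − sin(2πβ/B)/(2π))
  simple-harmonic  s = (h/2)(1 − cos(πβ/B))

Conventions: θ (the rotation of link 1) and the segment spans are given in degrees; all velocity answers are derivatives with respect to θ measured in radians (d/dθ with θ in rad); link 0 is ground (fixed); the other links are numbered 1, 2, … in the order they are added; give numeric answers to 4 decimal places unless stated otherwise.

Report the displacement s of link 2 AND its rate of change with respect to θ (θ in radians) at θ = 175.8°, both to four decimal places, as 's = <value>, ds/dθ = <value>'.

segment 1 (0° to 51°, simple-harmonic, h = 29) is passed completely: s = 0.0000 + (29) = 29.0000
segment 2 (51° to 148.2°, uniform, h = -19) is passed completely: s = 29.0000 + (-19) = 10.0000
θ = 175.8° falls in segment 3 (148.2° to 240.4°, simple-harmonic, h = 14): β = 175.8 − 148.2 = 27.6°, B = 92.2°; Δs = 14/2·(1 − cos(π·0.2993)) = 2.8739; s = 10.0000 + 2.8739 = 12.8739
velocity in seg [148.2°–240.4°] (simple-harmonic), θ in radians: β = 27.6° = 0.4817 rad, B = 92.2° = 1.6092 rad; ds/dθ = (πh/(2B)) sin(πβ/B) = (π·14/(2·1.6092)) sin(π·0.2993) = 11.039535 mm/rad

s = 12.8739, ds/dθ = 11.0395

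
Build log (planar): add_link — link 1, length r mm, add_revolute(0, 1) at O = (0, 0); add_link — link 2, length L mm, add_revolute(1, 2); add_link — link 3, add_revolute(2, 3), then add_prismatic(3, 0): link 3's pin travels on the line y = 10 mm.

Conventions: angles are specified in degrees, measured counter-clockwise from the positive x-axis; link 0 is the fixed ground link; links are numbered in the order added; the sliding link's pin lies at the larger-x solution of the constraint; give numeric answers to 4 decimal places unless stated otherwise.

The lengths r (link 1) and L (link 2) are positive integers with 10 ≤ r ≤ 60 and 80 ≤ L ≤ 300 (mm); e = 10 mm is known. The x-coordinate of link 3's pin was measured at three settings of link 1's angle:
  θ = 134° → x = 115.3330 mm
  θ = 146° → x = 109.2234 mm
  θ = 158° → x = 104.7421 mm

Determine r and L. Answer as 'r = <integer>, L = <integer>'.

constraint per measurement: (x − r cos θ)² + (r sin θ − e)² = L²
subtracting the θ₁ and θ₂ equations cancels the r² and L² terms:
r = (x₁² − x₂²) / (2[(x₁cos θ₁ + e sin θ₁) − (x₂cos θ₂ + e sin θ₂)]) = 56.9996 → r = 57
L² = (x₁ − r cos θ₁)² + (r sin θ₁ − e)² = 24963.9954 → L = 158.0000 → L = 158
check at θ₃=158°: x = 104.7421 (printed 104.7421) ✓

r = 57, L = 158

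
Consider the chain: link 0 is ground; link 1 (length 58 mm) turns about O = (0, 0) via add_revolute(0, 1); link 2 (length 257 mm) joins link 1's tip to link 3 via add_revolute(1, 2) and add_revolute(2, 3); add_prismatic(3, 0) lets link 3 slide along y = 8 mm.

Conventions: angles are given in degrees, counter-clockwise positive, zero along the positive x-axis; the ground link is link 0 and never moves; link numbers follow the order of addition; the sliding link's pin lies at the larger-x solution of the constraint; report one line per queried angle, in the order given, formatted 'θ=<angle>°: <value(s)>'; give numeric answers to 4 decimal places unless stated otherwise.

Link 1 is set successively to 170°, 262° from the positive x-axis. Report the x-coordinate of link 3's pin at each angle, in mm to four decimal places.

geometry: r = 58 mm, L = 257 mm, e = 8 mm
θ=170°: crank pin P = (r cos θ, r sin θ) = (-57.118850, 10.071594)
θ=170°: h = r sin θ − e = 10.071594 − 8 = 2.071594
θ=170°: x = r cos θ + √(L² − h²) = -57.118850 + 256.991651 = 199.872801
θ=262°: crank pin P = (r cos θ, r sin θ) = (-8.072040, -57.435548)
θ=262°: h = r sin θ − e = -57.435548 − 8 = -65.435548
θ=262°: x = r cos θ + √(L² − h²) = -8.072040 + 248.530057 = 240.458017

θ=170°: 199.8728
θ=262°: 240.4580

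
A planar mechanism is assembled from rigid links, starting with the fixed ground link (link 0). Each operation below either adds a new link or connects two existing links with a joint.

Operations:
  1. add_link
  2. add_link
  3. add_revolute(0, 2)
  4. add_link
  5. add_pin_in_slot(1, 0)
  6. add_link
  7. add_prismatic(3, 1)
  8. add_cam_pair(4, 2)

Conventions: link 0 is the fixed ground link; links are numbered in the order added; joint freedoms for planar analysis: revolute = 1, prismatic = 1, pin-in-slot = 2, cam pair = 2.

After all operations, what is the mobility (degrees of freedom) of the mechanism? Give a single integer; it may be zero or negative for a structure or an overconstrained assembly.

(L,J1,J2)=(1,0,0); link0 fixed
link1: (2,0,0)
link2: (3,0,0)
R 0-2 [J1]: (3,1,0)
link3: (4,1,0)
PS 1-0 [J2]: (4,1,1)
link4: (5,1,1)
P 3-1 [J1]: (5,2,1)
C 4-2 [J2]: (5,2,2)
Grübler: 3·4 − 2·2 − 2 = 6

M = 6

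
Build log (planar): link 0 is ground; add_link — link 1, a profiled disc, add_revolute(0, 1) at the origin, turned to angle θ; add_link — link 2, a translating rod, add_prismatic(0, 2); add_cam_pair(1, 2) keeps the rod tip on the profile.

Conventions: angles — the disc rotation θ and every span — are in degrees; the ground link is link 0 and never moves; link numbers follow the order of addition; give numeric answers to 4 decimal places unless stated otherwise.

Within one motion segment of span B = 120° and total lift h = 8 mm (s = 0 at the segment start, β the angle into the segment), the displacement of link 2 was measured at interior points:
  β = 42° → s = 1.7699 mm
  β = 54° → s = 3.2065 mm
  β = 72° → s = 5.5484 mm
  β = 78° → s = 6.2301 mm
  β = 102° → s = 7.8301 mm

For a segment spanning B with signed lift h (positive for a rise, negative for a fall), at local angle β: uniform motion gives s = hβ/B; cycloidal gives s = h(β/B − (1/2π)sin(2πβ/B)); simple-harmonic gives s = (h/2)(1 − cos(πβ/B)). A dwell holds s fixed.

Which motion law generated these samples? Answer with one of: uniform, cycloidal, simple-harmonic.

candidates at β/B = r: uniform s = h·r (linear in β); cycloidal s = h·(r − sin(2πr)/(2π)); simple-harmonic s = (h/2)(1 − cos(πr))
β=42°: printed 1.7699 | uniform 2.8000, cycloidal 1.7699, simple-harmonic 2.1840
β=54°: printed 3.2065 | uniform 3.6000, cycloidal 3.2065, simple-harmonic 3.3743
β=72°: printed 5.5484 | uniform 4.8000, cycloidal 5.5484, simple-harmonic 5.2361
β=78°: printed 6.2301 | uniform 5.2000, cycloidal 6.2301, simple-harmonic 5.8160
β=102°: printed 7.8301 | uniform 6.8000, cycloidal 7.8301, simple-harmonic 7.5640
only one law matches every sample → cycloidal

cycloidal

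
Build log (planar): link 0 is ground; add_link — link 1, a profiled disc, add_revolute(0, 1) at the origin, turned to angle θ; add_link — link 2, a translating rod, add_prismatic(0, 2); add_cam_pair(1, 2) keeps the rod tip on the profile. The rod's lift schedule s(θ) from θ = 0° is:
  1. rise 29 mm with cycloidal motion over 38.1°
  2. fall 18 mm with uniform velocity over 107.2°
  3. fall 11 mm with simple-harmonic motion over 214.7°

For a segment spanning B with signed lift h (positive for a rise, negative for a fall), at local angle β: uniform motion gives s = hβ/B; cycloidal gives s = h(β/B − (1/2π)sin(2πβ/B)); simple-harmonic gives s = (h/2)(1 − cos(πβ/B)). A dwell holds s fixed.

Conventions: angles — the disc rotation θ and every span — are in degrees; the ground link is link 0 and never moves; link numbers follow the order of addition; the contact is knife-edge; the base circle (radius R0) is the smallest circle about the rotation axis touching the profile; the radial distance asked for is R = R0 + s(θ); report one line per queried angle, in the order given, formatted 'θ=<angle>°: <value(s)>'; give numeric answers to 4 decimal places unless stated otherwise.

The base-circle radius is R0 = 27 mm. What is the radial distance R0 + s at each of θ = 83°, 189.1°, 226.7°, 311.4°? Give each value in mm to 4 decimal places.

seg 1 [0°–38.1°] cycloidal, h=29: full span → s += 29 → s = 29.0000
seg 2 [38.1°–145.3°] uniform, h=-18: θ=83° here. β=44.9, B=107.2. -18·44.9/107.2 = -7.5392 → s = 21.4608
seg 2 [38.1°–145.3°] uniform, h=-18: full span → s += -18 → s = 11.0000
seg 3 [145.3°–360°] simple-harmonic, h=-11: θ=189.1° here. β=43.8, B=214.7. -11/2·(1 − cos(π·0.2040)) = -1.0914 → s = 9.9086
seg 3 [145.3°–360°] simple-harmonic, h=-11: θ=226.7° here. β=81.4, B=214.7. -11/2·(1 − cos(π·0.3791)) = -3.4614 → s = 7.5386
seg 3 [145.3°–360°] simple-harmonic, h=-11: θ=311.4° here. β=166.1, B=214.7. -11/2·(1 − cos(π·0.7736)) = -9.6669 → s = 1.3331
θ=83°: R = R0 + s = 27 + 21.4608 = 48.4608
θ=189.1°: R = R0 + s = 27 + 9.9086 = 36.9086
θ=226.7°: R = R0 + s = 27 + 7.5386 = 34.5386
θ=311.4°: R = R0 + s = 27 + 1.3331 = 28.3331

θ=83°: 48.4608
θ=189.1°: 36.9086
θ=226.7°: 34.5386
θ=311.4°: 28.3331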